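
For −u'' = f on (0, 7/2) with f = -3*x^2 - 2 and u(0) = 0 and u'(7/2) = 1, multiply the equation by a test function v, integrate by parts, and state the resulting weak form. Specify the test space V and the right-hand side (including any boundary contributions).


V = {v ∈ H^1(0, 7/2) : v(0) = 0} (test functions vanish at x = 0 where u is specified); weak form: ∫_0^7/2 u'v' dx = ∫_0^7/2 (-3*x^2 - 2) v dx + v(7/2) for all v ∈ V.

Multiply both sides by a test function v and integrate from 0 to 7/2:
  ∫_0^7/2 −u''(x) v(x) dx = ∫_0^7/2 f(x) v(x) dx.
Integrate the LHS by parts once:
  ∫_0^7/2 −u'' v dx = −[u'(x) v(x)]_0^7/2 + ∫_0^7/2 u'(x) v'(x) dx.
Thus ∫_0^7/2 u'(x) v'(x) dx = ∫_0^7/2 f(x) v(x) dx + [u'(x) v(x)]_0^7/2.
Choose V so that boundary terms are either known or forced to vanish.
Mixed BC: u(0) = 0 (Dirichlet) and u'(7/2) = 1 (Neumann). Define V = {v ∈ H^1(0, 7/2) : v(0) = 0}. Then [u' v]_0^7/2 = u'(7/2)·v(7/2) − u'(0)·0 = v(7/2).
Weak formulation: find u (satisfying any essential BC) such that ∫_0^7/2 u'(x) v'(x) dx = ∫_0^7/2 f v dx + v(7/2) for all v ∈ V (Dirichlet at 0 absorbed into V; Neumann datum at x = 7/2 contributes the boundary term).
Substituting f(x) = -3*x^2 - 2, the right-hand side is ∫_0^7/2 (-3*x^2 - 2) v dx + v(7/2).


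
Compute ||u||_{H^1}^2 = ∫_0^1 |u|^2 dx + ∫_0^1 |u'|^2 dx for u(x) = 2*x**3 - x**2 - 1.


||u||_{H^1}^2 = 347/105

The H^1 norm (squared) on an interval (0, L) is
  ||u||_{H^1}^2 = ∫_0^L u(x)^2 dx + ∫_0^L u'(x)^2 dx.
Compute u'(x) = 6*x**2 - 2*x.
Then u(x)^2 = 4*x**6 - 4*x**5 + x**4 - 4*x**3 + 2*x**2 + 1 and u'(x)^2 = 36*x**4 - 24*x**3 + 4*x**2.
Integrate each monomial from 0 to 1 using ∫_0^1 c·x^n dx = c·1^(n+1)/(n+1):
  ∫_0^1 u(x)^2 dx = ∫_0^1 (4*x^6 - 4*x^5 + x^4 - 4*x^3 + 2*x^2 + 1) dx. Term by term:
    ∫_0^1 4*x^6 dx = 4/7;  ∫_0^1 -4*x^5 dx = -2/3;  ∫_0^1 x^4 dx = 1/5;
    ∫_0^1 -4*x^3 dx = -1;  ∫_0^1 2*x^2 dx = 2/3;  ∫_0^1 1 dx = 1.
  Sum: 4/7 − 2/3 + 1/5 − 1 + 2/3 + 1 = 27/35.
  ∫_0^1 u'(x)^2 dx = ∫_0^1 (36*x^4 - 24*x^3 + 4*x^2) dx. Term by term:
    ∫_0^1 36*x^4 dx = 36/5;  ∫_0^1 -24*x^3 dx = -6;  ∫_0^1 4*x^2 dx = 4/3.
  Sum: 36/5 − 6 + 4/3 = 38/15.
Adding: ||u||_{H^1}^2 = 27/35 + 38/15 = 347/105.


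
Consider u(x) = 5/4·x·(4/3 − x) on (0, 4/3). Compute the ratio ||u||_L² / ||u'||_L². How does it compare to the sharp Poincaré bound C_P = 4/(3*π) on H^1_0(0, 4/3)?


||u||_L² / ||u'||_L² = 2*sqrt(10)/15 < C_P = 4/(3*π).

u(x) = 5/4·x·(4/3 − x), so u'(x) = 5/3 - 5*x/2.
u(x) = 5/4·x·(4/3 − x) vanishes at x = 0 and x = 4/3, so u ∈ H^1_0(0, 4/3). Differentiate via the product rule and integrate the resulting polynomials term by term.
  ∫_0^4/3 u² dx = ∫_0^4/3 (25*x^4/16 - 25*x^3/6 + 25*x^2/9) dx. Term by term:
    ∫_0^4/3 25*x^4/16 dx = 320/243;  ∫_0^4/3 -25*x^3/6 dx = -800/243;  ∫_0^4/3 25*x^2/9 dx = 1600/729.
  Sum: 320/243 − 800/243 + 1600/729 = 160/729.
  ∫_0^4/3 (u')² dx = ∫_0^4/3 (25*x^2/4 - 25*x/3 + 25/9) dx. Term by term:
    ∫_0^4/3 25*x^2/4 dx = 400/81;  ∫_0^4/3 -25*x/3 dx = -200/27;  ∫_0^4/3 25/9 dx = 100/27.
  Sum: 400/81 − 200/27 + 100/27 = 100/81.
∫_0^4/3 u² dx = 160/729, so ||u||_L² = 4*sqrt(10)/27.
∫_0^4/3 (u')² dx = 100/81, so ||u'||_L² = 10/9.
Ratio ||u||_L² / ||u'||_L² = 2*sqrt(10)/15.
Sharp Poincaré constant on H^1_0(0, 4/3) is C_P = L/π = 4/(3*π), achieved by sin(3*π/4·x).
A polynomial bump cannot attain the sharp Poincaré constant (only the first sine eigenfunction does), so the ratio is strictly less than C_P, consistent with ||u||_L² ≤ C_P ||u'||_L².


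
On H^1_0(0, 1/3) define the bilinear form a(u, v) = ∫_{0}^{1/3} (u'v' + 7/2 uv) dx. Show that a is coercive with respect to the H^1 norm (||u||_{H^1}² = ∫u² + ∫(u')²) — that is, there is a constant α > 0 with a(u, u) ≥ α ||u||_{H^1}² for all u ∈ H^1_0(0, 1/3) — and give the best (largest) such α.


α = 1

Coercivity of a(·,·) on H^1_0(0, 1/3) means a(u, u) ≥ α ||u||_{H^1}² for every u ∈ H^1_0.
The interval has length L = 1/3, and Poincaré/coercivity depend only on L. Here a(u, u) = ∫(u')² + (7/2)·∫u².
Here c = 7/2 ≥ 1, so a(u,u) = ∫(u')² + c∫u² ≥ ∫(u')² + ∫u² = ||u||_{H^1}², i.e. α = 1 works. No larger α is possible: a(u,u) ≥ α||u||_{H^1}² means (1−α)∫(u')² ≥ (α−c)∫u², and for the modes u_n = sin(nπ(x−x₀)/L) (x₀ the left endpoint) one has ∫u_n²/∫(u_n')² = (L/(nπ))² → 0, so a(u_n,u_n)/||u_n||_{H^1}² → 1. Hence the optimal constant is α = 1.
Therefore α = 1.


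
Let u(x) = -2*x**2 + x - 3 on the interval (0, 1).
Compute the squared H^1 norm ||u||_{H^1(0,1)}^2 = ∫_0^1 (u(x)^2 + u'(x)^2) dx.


||u||_{H^1}^2 = 187/15

The H^1 norm (squared) on an interval (0, L) is
  ||u||_{H^1}^2 = ∫_0^L u(x)^2 dx + ∫_0^L u'(x)^2 dx.
Compute u'(x) = 1 - 4*x.
Then u(x)^2 = 4*x**4 - 4*x**3 + 13*x**2 - 6*x + 9 and u'(x)^2 = 16*x**2 - 8*x + 1.
Integrate each monomial from 0 to 1 using ∫_0^1 c·x^n dx = c·1^(n+1)/(n+1):
  ∫_0^1 u(x)^2 dx = ∫_0^1 (4*x^4 - 4*x^3 + 13*x^2 - 6*x + 9) dx. Term by term:
    ∫_0^1 4*x^4 dx = 4/5;  ∫_0^1 -4*x^3 dx = -1;  ∫_0^1 13*x^2 dx = 13/3;
    ∫_0^1 -6*x dx = -3;  ∫_0^1 9 dx = 9.
  Sum: 4/5 − 1 + 13/3 − 3 + 9 = 152/15.
  ∫_0^1 u'(x)^2 dx = ∫_0^1 (16*x^2 - 8*x + 1) dx. Term by term:
    ∫_0^1 16*x^2 dx = 16/3;  ∫_0^1 -8*x dx = -4;  ∫_0^1 1 dx = 1.
  Sum: 16/3 − 4 + 1 = 7/3.
Adding: ||u||_{H^1}^2 = 152/15 + 7/3 = 187/15.


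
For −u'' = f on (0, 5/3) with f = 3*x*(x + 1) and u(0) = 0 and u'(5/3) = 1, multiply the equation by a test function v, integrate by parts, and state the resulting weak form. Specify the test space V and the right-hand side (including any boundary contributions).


V = {v ∈ H^1(0, 5/3) : v(0) = 0} (test functions vanish at x = 0 where u is specified); weak form: ∫_0^5/3 u'v' dx = ∫_0^5/3 (3*x*(x + 1)) v dx + v(5/3) for all v ∈ V.

Multiply both sides by a test function v and integrate from 0 to 5/3:
  ∫_0^5/3 −u''(x) v(x) dx = ∫_0^5/3 f(x) v(x) dx.
Integrate the LHS by parts once:
  ∫_0^5/3 −u'' v dx = −[u'(x) v(x)]_0^5/3 + ∫_0^5/3 u'(x) v'(x) dx.
Thus ∫_0^5/3 u'(x) v'(x) dx = ∫_0^5/3 f(x) v(x) dx + [u'(x) v(x)]_0^5/3.
Choose V so that boundary terms are either known or forced to vanish.
Mixed BC: u(0) = 0 (Dirichlet) and u'(5/3) = 1 (Neumann). Define V = {v ∈ H^1(0, 5/3) : v(0) = 0}. Then [u' v]_0^5/3 = u'(5/3)·v(5/3) − u'(0)·0 = v(5/3).
Weak formulation: find u (satisfying any essential BC) such that ∫_0^5/3 u'(x) v'(x) dx = ∫_0^5/3 f v dx + v(5/3) for all v ∈ V (Dirichlet at 0 absorbed into V; Neumann datum at x = 5/3 contributes the boundary term).
Substituting f(x) = 3*x*(x + 1), the right-hand side is ∫_0^5/3 (3*x*(x + 1)) v dx + v(5/3).


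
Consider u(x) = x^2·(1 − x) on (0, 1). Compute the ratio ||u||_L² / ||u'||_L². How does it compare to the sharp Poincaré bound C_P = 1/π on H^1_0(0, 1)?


||u||_L² / ||u'||_L² = sqrt(14)/14 < C_P = 1/π.

u(x) = x^2·(1 − x), so u'(x) = x*(2 - 3*x).
u(x) = x^2·(1 − x) vanishes at x = 0 and x = 1, so u ∈ H^1_0(0, 1). Differentiate via the product rule and integrate the resulting polynomials term by term.
  ∫_0^1 u² dx = ∫_0^1 (x^6 - 2*x^5 + x^4) dx. Term by term:
    ∫_0^1 x^6 dx = 1/7;  ∫_0^1 -2*x^5 dx = -1/3;  ∫_0^1 x^4 dx = 1/5.
  Sum: 1/7 − 1/3 + 1/5 = 1/105.
  ∫_0^1 (u')² dx = ∫_0^1 (9*x^4 - 12*x^3 + 4*x^2) dx. Term by term:
    ∫_0^1 9*x^4 dx = 9/5;  ∫_0^1 -12*x^3 dx = -3;  ∫_0^1 4*x^2 dx = 4/3.
  Sum: 9/5 − 3 + 4/3 = 2/15.
∫_0^1 u² dx = 1/105, so ||u||_L² = sqrt(105)/105.
∫_0^1 (u')² dx = 2/15, so ||u'||_L² = sqrt(30)/15.
Ratio ||u||_L² / ||u'||_L² = sqrt(14)/14.
Sharp Poincaré constant on H^1_0(0, 1) is C_P = L/π = 1/π, achieved by sin(π·x).
A polynomial bump cannot attain the sharp Poincaré constant (only the first sine eigenfunction does), so the ratio is strictly less than C_P, consistent with ||u||_L² ≤ C_P ||u'||_L².


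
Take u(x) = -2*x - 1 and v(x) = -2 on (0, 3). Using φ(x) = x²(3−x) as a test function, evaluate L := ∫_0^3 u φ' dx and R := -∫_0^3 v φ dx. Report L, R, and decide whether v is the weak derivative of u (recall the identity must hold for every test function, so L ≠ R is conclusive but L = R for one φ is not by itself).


LHS = 27/2, RHS = 27/2. Yes, v = u' weakly.

u(x) = -2*x - 1, classical derivative u'(x) = -2.
φ(x) = x²(3−x), so φ'(x) = 3*x*(2 - x).
Note φ(0) = φ(3) = 0, so the boundary term u·φ vanishes.
LHS = ∫_0^3 u(x) φ'(x) dx = ∫_0^3 (6*x^3 - 9*x^2 - 6*x) dx. Term by term:
  ∫_0^3 6*x^3 dx = 243/2;  ∫_0^3 -9*x^2 dx = -81;  ∫_0^3 -6*x dx = -27.
Sum: 243/2 − 81 − 27 = 27/2.
So LHS = 27/2.
∫_0^3 v(x) φ(x) dx = ∫_0^3 (2*x^3 - 6*x^2) dx. Term by term:
  ∫_0^3 2*x^3 dx = 81/2;  ∫_0^3 -6*x^2 dx = -54.
Sum: 81/2 − 54 = -27/2.
So RHS = -∫_0^3 v(x) φ(x) dx = 27/2.
LHS = RHS, so the identity holds for this test φ.
Moreover u is smooth here and v(x) = u'(x) = -2 pointwise, so the identity holds for every test function. Hence v is the weak derivative of u.


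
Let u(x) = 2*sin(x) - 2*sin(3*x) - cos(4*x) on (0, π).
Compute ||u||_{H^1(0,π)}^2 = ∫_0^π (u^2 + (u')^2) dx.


||u||_{H^1(0,π)}^2 = -5168/105 + 65*π/2

u'(x) = 4*sin(4*x) + 2*cos(x) - 6*cos(3*x).
Expand u² and (u')² and integrate term by term on (0, π), using: for integers n ≥ 1, ∫_0^π sin²(nx) dx = ∫_0^π cos²(nx) dx = π/2; for n ≠ n', ∫_0^π sin(nx)sin(n'x) dx = ∫_0^π cos(nx)cos(n'x) dx = 0; and by product-to-sum, ∫_0^π sin(nx)cos(n'x) dx = ½∫_0^π [sin((n+n')x) + sin((n−n')x)] dx, which is 0 when n+n' is even and 2n/(n²−n'²) when n+n' is odd (it need not vanish on (0, π)).
  u² squared terms: (-1)²·∫cos(4x)² dx = 1·π/2 = π/2;  (-2)²·∫sin(3x)² dx = 4·π/2 = 2*π;  (2)²·∫sin(x)² dx = 4·π/2 = 2*π.
  u² cross terms: 2·(-1)·(-2)·∫cos(4x)·sin(3x) dx = 4·(-6/7) = -24/7;  2·(-1)·(2)·∫cos(4x)·sin(x) dx = -4·(-2/15) = 8/15;  2·(-2)·(2)·∫sin(3x)·sin(x) dx = -8·(0) = 0.
  So ∫_0^π u² dx = π/2 + 2*π + 2*π − 24/7 + 8/15 + 0 = -304/105 + 9*π/2.
  (u')² squared terms: (-6)²·∫cos(3x)² dx = 36·π/2 = 18*π;  (2)²·∫cos(x)² dx = 4·π/2 = 2*π;  (4)²·∫sin(4x)² dx = 16·π/2 = 8*π.
  (u')² cross terms: 2·(-6)·(2)·∫cos(3x)·cos(x) dx = -24·(0) = 0;  2·(-6)·(4)·∫cos(3x)·sin(4x) dx = -48·(8/7) = -384/7;  2·(2)·(4)·∫cos(x)·sin(4x) dx = 16·(8/15) = 128/15.
  So ∫_0^π (u')² dx = 18*π + 2*π + 8*π + 0 − 384/7 + 128/15 = -4864/105 + 28*π.
||u||_{H^1}^2 = (-304/105 + 9*π/2) + (-4864/105 + 28*π) = -5168/105 + 65*π/2.


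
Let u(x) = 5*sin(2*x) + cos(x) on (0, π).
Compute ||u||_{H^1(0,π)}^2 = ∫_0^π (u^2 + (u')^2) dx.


||u||_{H^1(0,π)}^2 = 80/3 + 127*π/2

u'(x) = -sin(x) + 10*cos(2*x).
Expand u² and (u')² and integrate term by term on (0, π), using: for integers n ≥ 1, ∫_0^π sin²(nx) dx = ∫_0^π cos²(nx) dx = π/2; for n ≠ n', ∫_0^π sin(nx)sin(n'x) dx = ∫_0^π cos(nx)cos(n'x) dx = 0; and by product-to-sum, ∫_0^π sin(nx)cos(n'x) dx = ½∫_0^π [sin((n+n')x) + sin((n−n')x)] dx, which is 0 when n+n' is even and 2n/(n²−n'²) when n+n' is odd (it need not vanish on (0, π)).
  u² squared terms: (5)²·∫sin(2x)² dx = 25·π/2 = 25*π/2;  (1)²·∫cos(x)² dx = 1·π/2 = π/2.
  u² cross terms: 2·(5)·(1)·∫sin(2x)·cos(x) dx = 10·(4/3) = 40/3.
  So ∫_0^π u² dx = 25*π/2 + π/2 + 40/3 = 40/3 + 13*π.
  (u')² squared terms: (-1)²·∫sin(x)² dx = 1·π/2 = π/2;  (10)²·∫cos(2x)² dx = 100·π/2 = 50*π.
  (u')² cross terms: 2·(-1)·(10)·∫sin(x)·cos(2x) dx = -20·(-2/3) = 40/3.
  So ∫_0^π (u')² dx = π/2 + 50*π + 40/3 = 40/3 + 101*π/2.
||u||_{H^1}^2 = (40/3 + 13*π) + (40/3 + 101*π/2) = 80/3 + 127*π/2.


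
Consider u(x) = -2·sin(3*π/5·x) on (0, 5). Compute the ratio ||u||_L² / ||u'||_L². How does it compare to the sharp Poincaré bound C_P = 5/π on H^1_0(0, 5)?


||u||_L² / ||u'||_L² = 5/(3*π) < C_P = 5/π.

u(x) = -2·sin(3*π/5·x), so u'(x) = -6*π*cos(3*π*x/5)/5.
Writing u(x) = A·sin(kπx/L) with A = -2 and k = 3, use ∫_0^L sin²(kπx/L) dx = L/2 and ∫_0^L cos²(kπx/L) dx = L/2.
u² = 4·sin²(3*π/5·x) and (u')² = 36*π^2/25·cos²(3*π/5·x), and each of sin², cos² integrates to L/2 = 5/2 over (0, 5).
∫_0^5 u² dx = 10, so ||u||_L² = sqrt(10).
∫_0^5 (u')² dx = 18*π^2/5, so ||u'||_L² = 3*sqrt(10)*π/5.
Ratio ||u||_L² / ||u'||_L² = 5/(3*π).
Sharp Poincaré constant on H^1_0(0, 5) is C_P = L/π = 5/π, achieved by sin(π/5·x).
This is the k = 3 harmonic; the ratio L/(kπ) is strictly less than C_P = L/π, consistent with the sharp inequality ||u||_L² ≤ C_P ||u'||_L².


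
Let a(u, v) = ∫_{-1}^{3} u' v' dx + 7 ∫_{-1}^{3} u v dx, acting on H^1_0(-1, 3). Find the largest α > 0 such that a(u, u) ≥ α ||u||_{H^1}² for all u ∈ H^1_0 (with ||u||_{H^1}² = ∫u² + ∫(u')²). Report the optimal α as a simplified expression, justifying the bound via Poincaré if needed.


α = 1

Coercivity of a(·,·) on H^1_0(-1, 3) means a(u, u) ≥ α ||u||_{H^1}² for every u ∈ H^1_0.
The interval has length L = 4, and Poincaré/coercivity depend only on L. Here a(u, u) = ∫(u')² + (7)·∫u².
Here c = 7 ≥ 1, so a(u,u) = ∫(u')² + c∫u² ≥ ∫(u')² + ∫u² = ||u||_{H^1}², i.e. α = 1 works. No larger α is possible: a(u,u) ≥ α||u||_{H^1}² means (1−α)∫(u')² ≥ (α−c)∫u², and for the modes u_n = sin(nπ(x−x₀)/L) (x₀ the left endpoint) one has ∫u_n²/∫(u_n')² = (L/(nπ))² → 0, so a(u_n,u_n)/||u_n||_{H^1}² → 1. Hence the optimal constant is α = 1.
Therefore α = 1.


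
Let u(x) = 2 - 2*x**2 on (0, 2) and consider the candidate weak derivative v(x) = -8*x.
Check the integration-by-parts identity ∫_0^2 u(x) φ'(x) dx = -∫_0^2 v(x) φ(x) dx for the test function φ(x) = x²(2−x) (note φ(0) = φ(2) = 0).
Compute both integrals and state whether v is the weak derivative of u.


LHS = 32/5, RHS = 64/5. No, v is not the weak derivative of u.

u(x) = 2 - 2*x**2, classical derivative u'(x) = -4*x.
φ(x) = x²(2−x), so φ'(x) = x*(4 - 3*x).
Note φ(0) = φ(2) = 0, so the boundary term u·φ vanishes.
LHS = ∫_0^2 u(x) φ'(x) dx = ∫_0^2 (6*x^4 - 8*x^3 - 6*x^2 + 8*x) dx. Term by term:
  ∫_0^2 6*x^4 dx = 192/5;  ∫_0^2 -8*x^3 dx = -32;  ∫_0^2 -6*x^2 dx = -16;
  ∫_0^2 8*x dx = 16.
Sum: 192/5 − 32 − 16 + 16 = 32/5.
So LHS = 32/5.
∫_0^2 v(x) φ(x) dx = ∫_0^2 (8*x^4 - 16*x^3) dx. Term by term:
  ∫_0^2 8*x^4 dx = 256/5;  ∫_0^2 -16*x^3 dx = -64.
Sum: 256/5 − 64 = -64/5.
So RHS = -∫_0^2 v(x) φ(x) dx = 64/5.
LHS − RHS = -32/5 ≠ 0, so the identity fails.
(For a valid weak derivative the identity must hold for EVERY test function, in particular this one. The failure shows v is NOT the weak derivative of u.)
Correct weak derivative would be u'(x) = -4*x.


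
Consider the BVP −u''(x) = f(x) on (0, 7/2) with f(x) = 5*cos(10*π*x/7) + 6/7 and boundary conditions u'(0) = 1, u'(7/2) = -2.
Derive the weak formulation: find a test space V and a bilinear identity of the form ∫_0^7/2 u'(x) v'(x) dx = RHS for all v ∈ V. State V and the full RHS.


V = H^1(0, 7/2) (v unrestricted at boundary; u is determined up to an additive constant); weak form: ∫_0^7/2 u'v' dx = ∫_0^7/2 (5*cos(10*π*x/7) + 6/7) v dx − 2·v(7/2) − v(0) for all v ∈ V.

Multiply both sides by a test function v and integrate from 0 to 7/2:
  ∫_0^7/2 −u''(x) v(x) dx = ∫_0^7/2 f(x) v(x) dx.
Integrate the LHS by parts once:
  ∫_0^7/2 −u'' v dx = −[u'(x) v(x)]_0^7/2 + ∫_0^7/2 u'(x) v'(x) dx.
Thus ∫_0^7/2 u'(x) v'(x) dx = ∫_0^7/2 f(x) v(x) dx + [u'(x) v(x)]_0^7/2.
Choose V so that boundary terms are either known or forced to vanish.
u has inhomogeneous Neumann u'(0) = 1, u'(7/2) = -2. [u' v]_0^7/2 = (-2)·v(7/2) − (1)·v(0) = − 2·v(7/2) − v(0). Take V = H^1(0, 7/2); boundary term becomes part of RHS.
Weak formulation: find u (satisfying any essential BC) such that ∫_0^7/2 u'(x) v'(x) dx = ∫_0^7/2 f v dx − 2·v(7/2) − v(0) for all v ∈ V (Neumann data are natural BCs: they enter the RHS as boundary terms).
Substituting f(x) = 5*cos(10*π*x/7) + 6/7, the right-hand side is ∫_0^7/2 (5*cos(10*π*x/7) + 6/7) v dx − 2·v(7/2) − v(0).
Compatibility check (pure Neumann): taking v ≡ 1 ∈ V gives 0 = ∫_0^7/2 f dx + (-2) − (1), i.e. ∫_0^7/2 f dx must equal u'(0) − u'(7/2) = 3. Indeed ∫_0^7/2 (5*cos(10*π*x/7) + 6/7) dx = 3, so the data are compatible. The solution is then unique only up to an additive constant (fix it e.g. by requiring ∫_0^7/2 u dx = 0).


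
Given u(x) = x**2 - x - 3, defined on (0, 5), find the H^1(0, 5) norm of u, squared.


||u||_{H^1}^2 = 2075/6

The H^1 norm (squared) on an interval (0, L) is
  ||u||_{H^1}^2 = ∫_0^L u(x)^2 dx + ∫_0^L u'(x)^2 dx.
Compute u'(x) = 2*x - 1.
Then u(x)^2 = x**4 - 2*x**3 - 5*x**2 + 6*x + 9 and u'(x)^2 = 4*x**2 - 4*x + 1.
Integrate each monomial from 0 to 5 using ∫_0^5 c·x^n dx = c·5^(n+1)/(n+1):
  ∫_0^5 u(x)^2 dx = ∫_0^5 (x^4 - 2*x^3 - 5*x^2 + 6*x + 9) dx. Term by term:
    ∫_0^5 x^4 dx = 625;  ∫_0^5 -2*x^3 dx = -625/2;  ∫_0^5 -5*x^2 dx = -625/3;
    ∫_0^5 6*x dx = 75;  ∫_0^5 9 dx = 45.
  Sum: 625 − 625/2 − 625/3 + 75 + 45 = 1345/6.
  ∫_0^5 u'(x)^2 dx = ∫_0^5 (4*x^2 - 4*x + 1) dx. Term by term:
    ∫_0^5 4*x^2 dx = 500/3;  ∫_0^5 -4*x dx = -50;  ∫_0^5 1 dx = 5.
  Sum: 500/3 − 50 + 5 = 365/3.
Adding: ||u||_{H^1}^2 = 1345/6 + 365/3 = 2075/6.


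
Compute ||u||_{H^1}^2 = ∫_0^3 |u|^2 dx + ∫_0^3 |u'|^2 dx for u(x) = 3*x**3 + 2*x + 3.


||u||_{H^1}^2 = 570441/70

The H^1 norm (squared) on an interval (0, L) is
  ||u||_{H^1}^2 = ∫_0^L u(x)^2 dx + ∫_0^L u'(x)^2 dx.
Compute u'(x) = 9*x**2 + 2.
Then u(x)^2 = 9*x**6 + 12*x**4 + 18*x**3 + 4*x**2 + 12*x + 9 and u'(x)^2 = 81*x**4 + 36*x**2 + 4.
Integrate each monomial from 0 to 3 using ∫_0^3 c·x^n dx = c·3^(n+1)/(n+1):
  ∫_0^3 u(x)^2 dx = ∫_0^3 (9*x^6 + 12*x^4 + 18*x^3 + 4*x^2 + 12*x + 9) dx. Term by term:
    ∫_0^3 9*x^6 dx = 19683/7;  ∫_0^3 12*x^4 dx = 2916/5;  ∫_0^3 18*x^3 dx = 729/2;
    ∫_0^3 4*x^2 dx = 36;  ∫_0^3 12*x dx = 54;  ∫_0^3 9 dx = 27.
  Sum: 19683/7 + 2916/5 + 729/2 + 36 + 54 + 27 = 271359/70.
  ∫_0^3 u'(x)^2 dx = ∫_0^3 (81*x^4 + 36*x^2 + 4) dx. Term by term:
    ∫_0^3 81*x^4 dx = 19683/5;  ∫_0^3 36*x^2 dx = 324;  ∫_0^3 4 dx = 12.
  Sum: 19683/5 + 324 + 12 = 21363/5.
Adding: ||u||_{H^1}^2 = 271359/70 + 21363/5 = 570441/70.


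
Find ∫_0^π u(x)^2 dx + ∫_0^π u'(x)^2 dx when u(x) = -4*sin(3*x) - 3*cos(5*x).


||u||_{H^1(0,π)}^2 = 197*π

u'(x) = 15*sin(5*x) - 12*cos(3*x).
Expand u² and (u')² and integrate term by term on (0, π), using: for integers n ≥ 1, ∫_0^π sin²(nx) dx = ∫_0^π cos²(nx) dx = π/2; for n ≠ n', ∫_0^π sin(nx)sin(n'x) dx = ∫_0^π cos(nx)cos(n'x) dx = 0; and by product-to-sum, ∫_0^π sin(nx)cos(n'x) dx = ½∫_0^π [sin((n+n')x) + sin((n−n')x)] dx, which is 0 when n+n' is even and 2n/(n²−n'²) when n+n' is odd (it need not vanish on (0, π)).
  u² squared terms: (-4)²·∫sin(3x)² dx = 16·π/2 = 8*π;  (-3)²·∫cos(5x)² dx = 9·π/2 = 9*π/2.
  u² cross terms: 2·(-4)·(-3)·∫sin(3x)·cos(5x) dx = 24·(0) = 0.
  So ∫_0^π u² dx = 8*π + 9*π/2 + 0 = 25*π/2.
  (u')² squared terms: (-12)²·∫cos(3x)² dx = 144·π/2 = 72*π;  (15)²·∫sin(5x)² dx = 225·π/2 = 225*π/2.
  (u')² cross terms: 2·(-12)·(15)·∫cos(3x)·sin(5x) dx = -360·(0) = 0.
  So ∫_0^π (u')² dx = 72*π + 225*π/2 + 0 = 369*π/2.
||u||_{H^1}^2 = (25*π/2) + (369*π/2) = 197*π.


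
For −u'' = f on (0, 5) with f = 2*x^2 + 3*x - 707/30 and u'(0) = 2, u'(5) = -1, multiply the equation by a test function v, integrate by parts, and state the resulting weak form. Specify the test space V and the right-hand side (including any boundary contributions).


V = H^1(0, 5) (v unrestricted at boundary; u is determined up to an additive constant); weak form: ∫_0^5 u'v' dx = ∫_0^5 (2*x^2 + 3*x - 707/30) v dx − v(5) − 2·v(0) for all v ∈ V.

Multiply both sides by a test function v and integrate from 0 to 5:
  ∫_0^5 −u''(x) v(x) dx = ∫_0^5 f(x) v(x) dx.
Integrate the LHS by parts once:
  ∫_0^5 −u'' v dx = −[u'(x) v(x)]_0^5 + ∫_0^5 u'(x) v'(x) dx.
Thus ∫_0^5 u'(x) v'(x) dx = ∫_0^5 f(x) v(x) dx + [u'(x) v(x)]_0^5.
Choose V so that boundary terms are either known or forced to vanish.
u has inhomogeneous Neumann u'(0) = 2, u'(5) = -1. [u' v]_0^5 = (-1)·v(5) − (2)·v(0) = − v(5) − 2·v(0). Take V = H^1(0, 5); boundary term becomes part of RHS.
Weak formulation: find u (satisfying any essential BC) such that ∫_0^5 u'(x) v'(x) dx = ∫_0^5 f v dx − v(5) − 2·v(0) for all v ∈ V (Neumann data are natural BCs: they enter the RHS as boundary terms).
Substituting f(x) = 2*x^2 + 3*x - 707/30, the right-hand side is ∫_0^5 (2*x^2 + 3*x - 707/30) v dx − v(5) − 2·v(0).
Compatibility check (pure Neumann): taking v ≡ 1 ∈ V gives 0 = ∫_0^5 f dx + (-1) − (2), i.e. ∫_0^5 f dx must equal u'(0) − u'(5) = 3. Indeed ∫_0^5 (2*x^2 + 3*x - 707/30) dx = 3, so the data are compatible. The solution is then unique only up to an additive constant (fix it e.g. by requiring ∫_0^5 u dx = 0).


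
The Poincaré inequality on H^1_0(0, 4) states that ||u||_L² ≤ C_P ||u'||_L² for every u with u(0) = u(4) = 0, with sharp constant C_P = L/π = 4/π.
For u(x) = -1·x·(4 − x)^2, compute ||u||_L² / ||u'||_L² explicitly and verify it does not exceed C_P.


||u||_L² / ||u'||_L² = 2*sqrt(14)/7 < C_P = 4/π.

u(x) = -1·x·(4 − x)^2, so u'(x) = (4 - 3*x)*(x - 4).
u(x) = -1·x·(4 − x)^2 vanishes at x = 0 and x = 4, so u ∈ H^1_0(0, 4). Differentiate via the product rule and integrate the resulting polynomials term by term.
  ∫_0^4 u² dx = ∫_0^4 (x^6 - 16*x^5 + 96*x^4 - 256*x^3 + 256*x^2) dx. Term by term:
    ∫_0^4 x^6 dx = 16384/7;  ∫_0^4 -16*x^5 dx = -32768/3;  ∫_0^4 96*x^4 dx = 98304/5;
    ∫_0^4 -256*x^3 dx = -16384;  ∫_0^4 256*x^2 dx = 16384/3.
  Sum: 16384/7 − 32768/3 + 98304/5 − 16384 + 16384/3 = 16384/105.
  ∫_0^4 (u')² dx = ∫_0^4 (9*x^4 - 96*x^3 + 352*x^2 - 512*x + 256) dx. Term by term:
    ∫_0^4 9*x^4 dx = 9216/5;  ∫_0^4 -96*x^3 dx = -6144;  ∫_0^4 352*x^2 dx = 22528/3;
    ∫_0^4 -512*x dx = -4096;  ∫_0^4 256 dx = 1024.
  Sum: 9216/5 − 6144 + 22528/3 − 4096 + 1024 = 2048/15.
∫_0^4 u² dx = 16384/105, so ||u||_L² = 128*sqrt(105)/105.
∫_0^4 (u')² dx = 2048/15, so ||u'||_L² = 32*sqrt(30)/15.
Ratio ||u||_L² / ||u'||_L² = 2*sqrt(14)/7.
Sharp Poincaré constant on H^1_0(0, 4) is C_P = L/π = 4/π, achieved by sin(π/4·x).
A polynomial bump cannot attain the sharp Poincaré constant (only the first sine eigenfunction does), so the ratio is strictly less than C_P, consistent with ||u||_L² ≤ C_P ||u'||_L².


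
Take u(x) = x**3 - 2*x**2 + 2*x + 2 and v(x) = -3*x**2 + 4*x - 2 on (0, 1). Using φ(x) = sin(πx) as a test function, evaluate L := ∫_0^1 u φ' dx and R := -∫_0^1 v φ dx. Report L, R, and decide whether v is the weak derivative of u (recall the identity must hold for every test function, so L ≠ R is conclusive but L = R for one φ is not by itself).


LHS = -3/π + 12/π^3, RHS = -12/π^3 + 3/π. No, v is not the weak derivative of u.

u(x) = x**3 - 2*x**2 + 2*x + 2, classical derivative u'(x) = 3*x**2 - 4*x + 2.
φ(x) = sin(πx), so φ'(x) = π*cos(π*x).
Note φ(0) = φ(1) = 0, so the boundary term u·φ vanishes.
LHS = ∫_0^1 u(x) φ'(x) dx = ∫_0^1 (π*x^3*cos(π*x) - 2*π*x^2*cos(π*x) + 2*π*x*cos(π*x) + 2*π*cos(π*x)) dx. Term by term:
  ∫_0^1 2*π*cos(π*x) dx = 0;  ∫_0^1 π*x^3*cos(π*x) dx = -3/π + 12/π^3;  ∫_0^1 -2*π*x^2*cos(π*x) dx = 4/π;
  ∫_0^1 2*π*x*cos(π*x) dx = -4/π.
Sum: 0 + -3/π + 12/π^3 + 4/π − 4/π = -3/π + 12/π^3.
So LHS = -3/π + 12/π^3.
∫_0^1 v(x) φ(x) dx = ∫_0^1 (-3*x^2*sin(π*x) + 4*x*sin(π*x) - 2*sin(π*x)) dx. Term by term:
  ∫_0^1 -2*sin(π*x) dx = -4/π;  ∫_0^1 -3*x^2*sin(π*x) dx = -3/π + 12/π^3;  ∫_0^1 4*x*sin(π*x) dx = 4/π.
Sum: -4/π + -3/π + 12/π^3 + 4/π = -3/π + 12/π^3.
So RHS = -∫_0^1 v(x) φ(x) dx = -12/π^3 + 3/π.
LHS − RHS = -6/π + 24/π^3 ≠ 0, so the identity fails.
(For a valid weak derivative the identity must hold for EVERY test function, in particular this one. The failure shows v is NOT the weak derivative of u.)
Correct weak derivative would be u'(x) = 3*x**2 - 4*x + 2.


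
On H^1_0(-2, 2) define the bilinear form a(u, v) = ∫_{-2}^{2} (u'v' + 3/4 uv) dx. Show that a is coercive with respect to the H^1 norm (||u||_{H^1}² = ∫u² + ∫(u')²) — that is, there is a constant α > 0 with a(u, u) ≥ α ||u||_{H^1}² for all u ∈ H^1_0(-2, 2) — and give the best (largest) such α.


α = (π^2 + 12)/(π^2 + 16)

Coercivity of a(·,·) on H^1_0(-2, 2) means a(u, u) ≥ α ||u||_{H^1}² for every u ∈ H^1_0.
The interval has length L = 4, and Poincaré/coercivity depend only on L. Here a(u, u) = ∫(u')² + (3/4)·∫u².
Here 0 < c = 3/4 < 1. The condition a(u,u) ≥ α||u||_{H^1}² reads (1−α)∫(u')² ≥ (α−c)∫u². Any admissible α is ≤ 1 (rapidly oscillating u have ∫u²/∫(u')² → 0), and α = 1 would force 0 ≥ (1−c)∫u², impossible since c < 1; so 1−α > 0. By the sharp Poincaré inequality on H^1_0 of an interval of length L, ∫(u')² ≥ (π/L)²∫u² with equality for the first sine mode sin(π(x−x₀)/L) (x₀ the left endpoint), so the inequality holds for all u iff (1−α)(π/L)² ≥ α − c, i.e. α ≤ ((π/L)² + c)/((π/L)² + 1) = (1 + c(L/π)²)/(1 + (L/π)²). With (π/L)² = π^2/16 and c = 3/4, the largest admissible constant is α = ((π/L)² + c)/((π/L)² + 1).
Simplifying, α = (π^2 + 12)/(π^2 + 16).


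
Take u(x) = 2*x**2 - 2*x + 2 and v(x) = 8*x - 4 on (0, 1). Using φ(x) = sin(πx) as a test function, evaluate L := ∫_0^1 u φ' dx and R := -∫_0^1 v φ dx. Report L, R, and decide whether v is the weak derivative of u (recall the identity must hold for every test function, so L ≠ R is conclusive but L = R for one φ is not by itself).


LHS = 0, RHS = 0. No, v is not the weak derivative of u.

u(x) = 2*x**2 - 2*x + 2, classical derivative u'(x) = 4*x - 2.
φ(x) = sin(πx), so φ'(x) = π*cos(π*x).
Note φ(0) = φ(1) = 0, so the boundary term u·φ vanishes.
LHS = ∫_0^1 u(x) φ'(x) dx = ∫_0^1 (2*π*x^2*cos(π*x) - 2*π*x*cos(π*x) + 2*π*cos(π*x)) dx. Term by term:
  ∫_0^1 2*π*cos(π*x) dx = 0;  ∫_0^1 -2*π*x*cos(π*x) dx = 4/π;  ∫_0^1 2*π*x^2*cos(π*x) dx = -4/π.
Sum: 0 + 4/π − 4/π = 0.
So LHS = 0.
∫_0^1 v(x) φ(x) dx = ∫_0^1 (8*x*sin(π*x) - 4*sin(π*x)) dx. Term by term:
  ∫_0^1 -4*sin(π*x) dx = -8/π;  ∫_0^1 8*x*sin(π*x) dx = 8/π.
Sum: -8/π + 8/π = 0.
So RHS = -∫_0^1 v(x) φ(x) dx = 0.
LHS = RHS, so the identity holds for this particular φ. But this is necessary, not sufficient: a weak derivative must satisfy the identity for EVERY test function in C_c^∞(0, 1).
Here u is smooth, so its weak derivative equals its classical derivative u'(x) = 4*x - 2. Since v(x) = 8*x - 4 ≠ u'(x), v is NOT the weak derivative of u — the agreement for this single φ is a coincidence (the difference v − u' happens to be L²-orthogonal to this φ).


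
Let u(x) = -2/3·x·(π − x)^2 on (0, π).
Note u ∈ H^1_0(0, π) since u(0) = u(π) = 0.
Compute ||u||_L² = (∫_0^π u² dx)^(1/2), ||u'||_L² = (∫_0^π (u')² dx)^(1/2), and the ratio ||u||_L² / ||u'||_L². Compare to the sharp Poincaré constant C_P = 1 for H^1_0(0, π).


||u||_L² / ||u'||_L² = sqrt(14)*π/14 < C_P = 1.

u(x) = -2/3·x·(π − x)^2, so u'(x) = 2*(π - 3*x)*(x - π)/3.
u(x) = -2/3·x·(π − x)^2 vanishes at x = 0 and x = π, so u ∈ H^1_0(0, π). Differentiate via the product rule and integrate the resulting polynomials term by term.
  ∫_0^π u² dx = ∫_0^π (4*x^6/9 - 16*π*x^5/9 + 8*π^2*x^4/3 - 16*π^3*x^3/9 + 4*π^4*x^2/9) dx. Term by term:
    ∫_0^π 4*x^6/9 dx = 4*π^7/63;  ∫_0^π -16*π*x^5/9 dx = -8*π^7/27;  ∫_0^π 8*π^2*x^4/3 dx = 8*π^7/15;
    ∫_0^π -16*π^3*x^3/9 dx = -4*π^7/9;  ∫_0^π 4*π^4*x^2/9 dx = 4*π^7/27.
  Sum: 4*π^7/63 − 8*π^7/27 + 8*π^7/15 − 4*π^7/9 + 4*π^7/27 = 4*π^7/945.
  ∫_0^π (u')² dx = ∫_0^π (4*x^4 - 32*π*x^3/3 + 88*π^2*x^2/9 - 32*π^3*x/9 + 4*π^4/9) dx. Term by term:
    ∫_0^π 4*x^4 dx = 4*π^5/5;  ∫_0^π -32*π*x^3/3 dx = -8*π^5/3;  ∫_0^π 88*π^2*x^2/9 dx = 88*π^5/27;
    ∫_0^π -32*π^3*x/9 dx = -16*π^5/9;  ∫_0^π 4*π^4/9 dx = 4*π^5/9.
  Sum: 4*π^5/5 − 8*π^5/3 + 88*π^5/27 − 16*π^5/9 + 4*π^5/9 = 8*π^5/135.
∫_0^π u² dx = 4*π^7/945, so ||u||_L² = 2*sqrt(105)*π^(7/2)/315.
∫_0^π (u')² dx = 8*π^5/135, so ||u'||_L² = 2*sqrt(30)*π^(5/2)/45.
Ratio ||u||_L² / ||u'||_L² = sqrt(14)*π/14.
Sharp Poincaré constant on H^1_0(0, π) is C_P = L/π = 1, achieved by sin(x).
A polynomial bump cannot attain the sharp Poincaré constant (only the first sine eigenfunction does), so the ratio is strictly less than C_P, consistent with ||u||_L² ≤ C_P ||u'||_L².


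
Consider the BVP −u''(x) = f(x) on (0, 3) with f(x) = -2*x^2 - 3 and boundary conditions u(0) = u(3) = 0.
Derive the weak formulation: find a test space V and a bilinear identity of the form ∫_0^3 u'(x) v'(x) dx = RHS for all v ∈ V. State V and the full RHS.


V = H^1_0(0, 3) (so v(0) = v(3) = 0); weak form: ∫_0^3 u'v' dx = ∫_0^3 (-2*x^2 - 3) v dx for all v ∈ V.

Multiply both sides by a test function v and integrate from 0 to 3:
  ∫_0^3 −u''(x) v(x) dx = ∫_0^3 f(x) v(x) dx.
Integrate the LHS by parts once:
  ∫_0^3 −u'' v dx = −[u'(x) v(x)]_0^3 + ∫_0^3 u'(x) v'(x) dx.
Thus ∫_0^3 u'(x) v'(x) dx = ∫_0^3 f(x) v(x) dx + [u'(x) v(x)]_0^3.
Choose V so that boundary terms are either known or forced to vanish.
u is Dirichlet: u(0) = u(3) = 0. Let V = H^1_0(0, 3); then v(0) = v(3) = 0, and [u' v]_0^3 = 0.
Weak formulation: find u (satisfying any essential BC) such that ∫_0^3 u'(x) v'(x) dx = ∫_0^3 f v dx for all v ∈ V.
Substituting f(x) = -2*x^2 - 3, the right-hand side is ∫_0^3 (-2*x^2 - 3) v dx.


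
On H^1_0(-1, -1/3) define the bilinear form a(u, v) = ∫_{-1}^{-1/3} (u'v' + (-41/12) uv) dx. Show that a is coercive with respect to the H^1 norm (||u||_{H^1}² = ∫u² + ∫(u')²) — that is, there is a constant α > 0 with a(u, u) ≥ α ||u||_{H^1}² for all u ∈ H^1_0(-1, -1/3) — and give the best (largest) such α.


α = (-41 + 27*π^2)/(3*(4 + 9*π^2))

Coercivity of a(·,·) on H^1_0(-1, -1/3) means a(u, u) ≥ α ||u||_{H^1}² for every u ∈ H^1_0.
The interval has length L = 2/3, and Poincaré/coercivity depend only on L. Here a(u, u) = ∫(u')² + (-41/12)·∫u².
Here c = -41/12 < 0 with |c| < (π/L)² = 9*π^2/4, so coercivity still holds. The condition a(u,u) ≥ α||u||_{H^1}² reads (1−α)∫(u')² ≥ (α−c)∫u². Any admissible α is ≤ 1 (rapidly oscillating u have ∫u²/∫(u')² → 0), and α = 1 would force 0 ≥ (1−c)∫u², impossible since c < 1; so 1−α > 0. By the sharp Poincaré inequality on H^1_0 of an interval of length L, ∫(u')² ≥ (π/L)²∫u² with equality for the first sine mode sin(π(x−x₀)/L) (x₀ the left endpoint), so the inequality holds for all u iff (1−α)(π/L)² ≥ α − c, i.e. α ≤ ((π/L)² + c)/((π/L)² + 1) = (1 + c(L/π)²)/(1 + (L/π)²). (Direct route, valid since c ≤ 0: Poincaré gives c∫u² ≥ c(L/π)²∫(u')², so a(u,u) ≥ (1 + c(L/π)²)∫(u')², while ||u||_{H^1}² ≤ (1 + (L/π)²)∫(u')²; dividing yields the same α.) With (π/L)² = 9*π^2/4 and c = -41/12, the largest admissible constant is α = ((π/L)² + c)/((π/L)² + 1).
Simplifying, α = (-41 + 27*π^2)/(3*(4 + 9*π^2)).


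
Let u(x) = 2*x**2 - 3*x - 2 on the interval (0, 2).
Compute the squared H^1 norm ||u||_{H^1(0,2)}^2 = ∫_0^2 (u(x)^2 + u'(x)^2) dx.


||u||_{H^1}^2 = 374/15

The H^1 norm (squared) on an interval (0, L) is
  ||u||_{H^1}^2 = ∫_0^L u(x)^2 dx + ∫_0^L u'(x)^2 dx.
Compute u'(x) = 4*x - 3.
Then u(x)^2 = 4*x**4 - 12*x**3 + x**2 + 12*x + 4 and u'(x)^2 = 16*x**2 - 24*x + 9.
Integrate each monomial from 0 to 2 using ∫_0^2 c·x^n dx = c·2^(n+1)/(n+1):
  ∫_0^2 u(x)^2 dx = ∫_0^2 (4*x^4 - 12*x^3 + x^2 + 12*x + 4) dx. Term by term:
    ∫_0^2 4*x^4 dx = 128/5;  ∫_0^2 -12*x^3 dx = -48;  ∫_0^2 x^2 dx = 8/3;
    ∫_0^2 12*x dx = 24;  ∫_0^2 4 dx = 8.
  Sum: 128/5 − 48 + 8/3 + 24 + 8 = 184/15.
  ∫_0^2 u'(x)^2 dx = ∫_0^2 (16*x^2 - 24*x + 9) dx. Term by term:
    ∫_0^2 16*x^2 dx = 128/3;  ∫_0^2 -24*x dx = -48;  ∫_0^2 9 dx = 18.
  Sum: 128/3 − 48 + 18 = 38/3.
Adding: ||u||_{H^1}^2 = 184/15 + 38/3 = 374/15.


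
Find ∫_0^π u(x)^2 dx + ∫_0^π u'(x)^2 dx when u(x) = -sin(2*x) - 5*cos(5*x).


||u||_{H^1(0,π)}^2 = -1040/21 + 655*π/2

u'(x) = 25*sin(5*x) - 2*cos(2*x).
Expand u² and (u')² and integrate term by term on (0, π), using: for integers n ≥ 1, ∫_0^π sin²(nx) dx = ∫_0^π cos²(nx) dx = π/2; for n ≠ n', ∫_0^π sin(nx)sin(n'x) dx = ∫_0^π cos(nx)cos(n'x) dx = 0; and by product-to-sum, ∫_0^π sin(nx)cos(n'x) dx = ½∫_0^π [sin((n+n')x) + sin((n−n')x)] dx, which is 0 when n+n' is even and 2n/(n²−n'²) when n+n' is odd (it need not vanish on (0, π)).
  u² squared terms: (-1)²·∫sin(2x)² dx = 1·π/2 = π/2;  (-5)²·∫cos(5x)² dx = 25·π/2 = 25*π/2.
  u² cross terms: 2·(-1)·(-5)·∫sin(2x)·cos(5x) dx = 10·(-4/21) = -40/21.
  So ∫_0^π u² dx = π/2 + 25*π/2 − 40/21 = -40/21 + 13*π.
  (u')² squared terms: (-2)²·∫cos(2x)² dx = 4·π/2 = 2*π;  (25)²·∫sin(5x)² dx = 625·π/2 = 625*π/2.
  (u')² cross terms: 2·(-2)·(25)·∫cos(2x)·sin(5x) dx = -100·(10/21) = -1000/21.
  So ∫_0^π (u')² dx = 2*π + 625*π/2 − 1000/21 = -1000/21 + 629*π/2.
||u||_{H^1}^2 = (-40/21 + 13*π) + (-1000/21 + 629*π/2) = -1040/21 + 655*π/2.


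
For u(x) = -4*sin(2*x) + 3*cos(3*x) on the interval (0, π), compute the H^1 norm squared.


||u||_{H^1(0,π)}^2 = 192 + 85*π

u'(x) = -9*sin(3*x) - 8*cos(2*x).
Expand u² and (u')² and integrate term by term on (0, π), using: for integers n ≥ 1, ∫_0^π sin²(nx) dx = ∫_0^π cos²(nx) dx = π/2; for n ≠ n', ∫_0^π sin(nx)sin(n'x) dx = ∫_0^π cos(nx)cos(n'x) dx = 0; and by product-to-sum, ∫_0^π sin(nx)cos(n'x) dx = ½∫_0^π [sin((n+n')x) + sin((n−n')x)] dx, which is 0 when n+n' is even and 2n/(n²−n'²) when n+n' is odd (it need not vanish on (0, π)).
  u² squared terms: (-4)²·∫sin(2x)² dx = 16·π/2 = 8*π;  (3)²·∫cos(3x)² dx = 9·π/2 = 9*π/2.
  u² cross terms: 2·(-4)·(3)·∫sin(2x)·cos(3x) dx = -24·(-4/5) = 96/5.
  So ∫_0^π u² dx = 8*π + 9*π/2 + 96/5 = 96/5 + 25*π/2.
  (u')² squared terms: (-9)²·∫sin(3x)² dx = 81·π/2 = 81*π/2;  (-8)²·∫cos(2x)² dx = 64·π/2 = 32*π.
  (u')² cross terms: 2·(-9)·(-8)·∫sin(3x)·cos(2x) dx = 144·(6/5) = 864/5.
  So ∫_0^π (u')² dx = 81*π/2 + 32*π + 864/5 = 864/5 + 145*π/2.
||u||_{H^1}^2 = (96/5 + 25*π/2) + (864/5 + 145*π/2) = 192 + 85*π.


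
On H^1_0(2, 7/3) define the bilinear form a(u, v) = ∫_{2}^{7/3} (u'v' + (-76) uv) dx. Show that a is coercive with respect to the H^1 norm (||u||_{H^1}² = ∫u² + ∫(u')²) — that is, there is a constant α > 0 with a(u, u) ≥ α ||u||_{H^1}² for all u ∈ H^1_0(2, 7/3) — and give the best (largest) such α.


α = (-76 + 9*π^2)/(1 + 9*π^2)

Coercivity of a(·,·) on H^1_0(2, 7/3) means a(u, u) ≥ α ||u||_{H^1}² for every u ∈ H^1_0.
The interval has length L = 1/3, and Poincaré/coercivity depend only on L. Here a(u, u) = ∫(u')² + (-76)·∫u².
Here c = -76 < 0 with |c| < (π/L)² = 9*π^2, so coercivity still holds. The condition a(u,u) ≥ α||u||_{H^1}² reads (1−α)∫(u')² ≥ (α−c)∫u². Any admissible α is ≤ 1 (rapidly oscillating u have ∫u²/∫(u')² → 0), and α = 1 would force 0 ≥ (1−c)∫u², impossible since c < 1; so 1−α > 0. By the sharp Poincaré inequality on H^1_0 of an interval of length L, ∫(u')² ≥ (π/L)²∫u² with equality for the first sine mode sin(π(x−x₀)/L) (x₀ the left endpoint), so the inequality holds for all u iff (1−α)(π/L)² ≥ α − c, i.e. α ≤ ((π/L)² + c)/((π/L)² + 1) = (1 + c(L/π)²)/(1 + (L/π)²). (Direct route, valid since c ≤ 0: Poincaré gives c∫u² ≥ c(L/π)²∫(u')², so a(u,u) ≥ (1 + c(L/π)²)∫(u')², while ||u||_{H^1}² ≤ (1 + (L/π)²)∫(u')²; dividing yields the same α.) With (π/L)² = 9*π^2 and c = -76, the largest admissible constant is α = ((π/L)² + c)/((π/L)² + 1).
Simplifying, α = (-76 + 9*π^2)/(1 + 9*π^2).


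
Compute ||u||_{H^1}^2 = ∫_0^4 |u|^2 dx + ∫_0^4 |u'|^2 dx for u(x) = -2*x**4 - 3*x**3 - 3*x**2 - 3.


||u||_{H^1}^2 = 180858956/315

The H^1 norm (squared) on an interval (0, L) is
  ||u||_{H^1}^2 = ∫_0^L u(x)^2 dx + ∫_0^L u'(x)^2 dx.
Compute u'(x) = -8*x**3 - 9*x**2 - 6*x.
Then u(x)^2 = 4*x**8 + 12*x**7 + 21*x**6 + 18*x**5 + 21*x**4 + 18*x**3 + 18*x**2 + 9 and u'(x)^2 = 64*x**6 + 144*x**5 + 177*x**4 + 108*x**3 + 36*x**2.
Integrate each monomial from 0 to 4 using ∫_0^4 c·x^n dx = c·4^(n+1)/(n+1):
  ∫_0^4 u(x)^2 dx = ∫_0^4 (4*x^8 + 12*x^7 + 21*x^6 + 18*x^5 + 21*x^4 + 18*x^3 + 18*x^2 + 9) dx. Term by term:
    ∫_0^4 4*x^8 dx = 1048576/9;  ∫_0^4 12*x^7 dx = 98304;  ∫_0^4 21*x^6 dx = 49152;
    ∫_0^4 18*x^5 dx = 12288;  ∫_0^4 21*x^4 dx = 21504/5;  ∫_0^4 18*x^3 dx = 1152;
    ∫_0^4 18*x^2 dx = 384;  ∫_0^4 9 dx = 36.
  Sum: 1048576/9 + 98304 + 49152 + 12288 + 21504/5 + 1152 + 384 + 36 = 12695636/45.
  ∫_0^4 u'(x)^2 dx = ∫_0^4 (64*x^6 + 144*x^5 + 177*x^4 + 108*x^3 + 36*x^2) dx. Term by term:
    ∫_0^4 64*x^6 dx = 1048576/7;  ∫_0^4 144*x^5 dx = 98304;  ∫_0^4 177*x^4 dx = 181248/5;
    ∫_0^4 108*x^3 dx = 6912;  ∫_0^4 36*x^2 dx = 768.
  Sum: 1048576/7 + 98304 + 181248/5 + 6912 + 768 = 10221056/35.
Adding: ||u||_{H^1}^2 = 12695636/45 + 10221056/35 = 180858956/315.


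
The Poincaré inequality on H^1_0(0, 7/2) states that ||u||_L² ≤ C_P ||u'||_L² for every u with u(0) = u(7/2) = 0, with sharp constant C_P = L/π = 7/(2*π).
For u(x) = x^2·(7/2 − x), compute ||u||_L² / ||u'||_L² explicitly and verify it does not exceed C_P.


||u||_L² / ||u'||_L² = sqrt(14)/4 < C_P = 7/(2*π).

u(x) = x^2·(7/2 − x), so u'(x) = x*(7 - 3*x).
u(x) = x^2·(7/2 − x) vanishes at x = 0 and x = 7/2, so u ∈ H^1_0(0, 7/2). Differentiate via the product rule and integrate the resulting polynomials term by term.
  ∫_0^7/2 u² dx = ∫_0^7/2 (x^6 - 7*x^5 + 49*x^4/4) dx. Term by term:
    ∫_0^7/2 x^6 dx = 117649/128;  ∫_0^7/2 -7*x^5 dx = -823543/384;  ∫_0^7/2 49*x^4/4 dx = 823543/640.
  Sum: 117649/128 − 823543/384 + 823543/640 = 117649/1920.
  ∫_0^7/2 (u')² dx = ∫_0^7/2 (9*x^4 - 42*x^3 + 49*x^2) dx. Term by term:
    ∫_0^7/2 9*x^4 dx = 151263/160;  ∫_0^7/2 -42*x^3 dx = -50421/32;  ∫_0^7/2 49*x^2 dx = 16807/24.
  Sum: 151263/160 − 50421/32 + 16807/24 = 16807/240.
∫_0^7/2 u² dx = 117649/1920, so ||u||_L² = 343*sqrt(30)/240.
∫_0^7/2 (u')² dx = 16807/240, so ||u'||_L² = 49*sqrt(105)/60.
Ratio ||u||_L² / ||u'||_L² = sqrt(14)/4.
Sharp Poincaré constant on H^1_0(0, 7/2) is C_P = L/π = 7/(2*π), achieved by sin(2*π/7·x).
A polynomial bump cannot attain the sharp Poincaré constant (only the first sine eigenfunction does), so the ratio is strictly less than C_P, consistent with ||u||_L² ≤ C_P ||u'||_L².


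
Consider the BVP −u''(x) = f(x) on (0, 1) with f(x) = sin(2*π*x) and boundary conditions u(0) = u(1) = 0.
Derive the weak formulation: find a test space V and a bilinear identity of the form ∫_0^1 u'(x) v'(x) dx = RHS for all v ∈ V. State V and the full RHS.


V = H^1_0(0, 1) (so v(0) = v(1) = 0); weak form: ∫_0^1 u'v' dx = ∫_0^1 (sin(2*π*x)) v dx for all v ∈ V.

Multiply both sides by a test function v and integrate from 0 to 1:
  ∫_0^1 −u''(x) v(x) dx = ∫_0^1 f(x) v(x) dx.
Integrate the LHS by parts once:
  ∫_0^1 −u'' v dx = −[u'(x) v(x)]_0^1 + ∫_0^1 u'(x) v'(x) dx.
Thus ∫_0^1 u'(x) v'(x) dx = ∫_0^1 f(x) v(x) dx + [u'(x) v(x)]_0^1.
Choose V so that boundary terms are either known or forced to vanish.
u is Dirichlet: u(0) = u(1) = 0. Let V = H^1_0(0, 1); then v(0) = v(1) = 0, and [u' v]_0^1 = 0.
Weak formulation: find u (satisfying any essential BC) such that ∫_0^1 u'(x) v'(x) dx = ∫_0^1 f v dx for all v ∈ V.
Substituting f(x) = sin(2*π*x), the right-hand side is ∫_0^1 (sin(2*π*x)) v dx.
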